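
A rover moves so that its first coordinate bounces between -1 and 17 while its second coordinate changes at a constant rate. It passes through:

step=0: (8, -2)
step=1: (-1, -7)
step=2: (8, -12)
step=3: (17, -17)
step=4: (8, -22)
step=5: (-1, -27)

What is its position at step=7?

The first coordinate travels 9 per step and bounces off the walls at -1 and 17.
  step 6: -1 → 8
  step 7: 8 → 17
The second coordinate changes by -5 each step: at step 7 it is -37.

(17, -37)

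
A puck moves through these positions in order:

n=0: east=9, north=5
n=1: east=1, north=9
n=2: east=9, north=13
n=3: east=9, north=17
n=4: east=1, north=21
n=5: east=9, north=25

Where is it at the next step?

The east coordinate repeats the cycle [9, 1, 9] with period 3; step 6 mod 3 = 0, giving 9.
The north coordinate changes by +4 each step, so at step 6 it is 5 + 6·(4) = 29.

east=9, north=29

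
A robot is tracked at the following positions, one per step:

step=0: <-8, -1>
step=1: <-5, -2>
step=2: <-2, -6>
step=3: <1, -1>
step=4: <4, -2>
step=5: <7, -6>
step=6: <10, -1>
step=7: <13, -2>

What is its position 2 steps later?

<19, -1>

First: linear, +3 per step → 19 at step 9.
Second: cycles through -1, -2, -6 every 3 steps. Step 9 lands at position 0 of the cycle → -1.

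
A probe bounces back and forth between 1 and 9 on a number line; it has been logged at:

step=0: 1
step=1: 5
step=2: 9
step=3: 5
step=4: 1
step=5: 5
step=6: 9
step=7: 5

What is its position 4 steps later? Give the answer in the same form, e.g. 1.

The value travels 4 per step and bounces off the walls at 1 and 9.
  step 8: 5 → 1
  step 9: 1 → 5
  step 10: 5 → 9
  step 11: 9 → 5

5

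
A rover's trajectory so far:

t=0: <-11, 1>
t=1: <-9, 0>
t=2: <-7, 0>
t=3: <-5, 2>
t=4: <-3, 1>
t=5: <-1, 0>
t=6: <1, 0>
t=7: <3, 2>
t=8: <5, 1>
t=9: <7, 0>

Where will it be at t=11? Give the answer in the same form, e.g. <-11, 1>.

<11, 2>

First: linear, +2 per step → 11 at step 11.
Second: cycles through 1, 0, 0, 2 every 4 steps. Step 11 lands at position 3 of the cycle → 2.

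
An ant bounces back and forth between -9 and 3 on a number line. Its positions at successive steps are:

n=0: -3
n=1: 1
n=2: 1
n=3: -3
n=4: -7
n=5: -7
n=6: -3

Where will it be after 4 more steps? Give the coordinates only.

-7

The value travels 4 per step and bounces off the walls at -9 and 3.
  step 7: -3 → 1
  step 8: 1 → 1
  step 9: 1 → -3
  step 10: -3 → -7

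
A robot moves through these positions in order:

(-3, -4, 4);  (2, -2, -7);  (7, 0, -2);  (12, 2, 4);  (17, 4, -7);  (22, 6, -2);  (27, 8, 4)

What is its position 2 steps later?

(37, 12, -2)

The first coordinate changes by +5 each step, so at step 8 it is -3 + 8·(5) = 37.
The second coordinate changes by +2 each step, so at step 8 it is -4 + 8·(2) = 12.
The third coordinate repeats the cycle [4, -7, -2] with period 3; step 8 mod 3 = 2, giving -2.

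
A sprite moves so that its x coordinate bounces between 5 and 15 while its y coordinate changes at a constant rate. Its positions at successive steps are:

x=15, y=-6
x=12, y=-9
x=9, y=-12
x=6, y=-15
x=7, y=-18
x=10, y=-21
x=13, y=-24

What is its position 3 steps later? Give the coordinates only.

x=8, y=-33

The x coordinate reflects between 5 and 15, moving 3 per step.
  step 7: 13 → 14
  step 8: 14 → 11
  step 9: 11 → 8
The y coordinate changes by -3 each step: at step 9 it is -33.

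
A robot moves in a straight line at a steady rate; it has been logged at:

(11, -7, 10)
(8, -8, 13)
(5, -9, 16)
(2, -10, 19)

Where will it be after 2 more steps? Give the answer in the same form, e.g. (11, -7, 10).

Each step adds (-3, -1, +3) to the position.
step 4: (2, -10, 19) + (-3, -1, +3) → (-1, -11, 22)
step 5: (-1, -11, 22) + (-3, -1, +3) → (-4, -12, 25)

(-4, -12, 25)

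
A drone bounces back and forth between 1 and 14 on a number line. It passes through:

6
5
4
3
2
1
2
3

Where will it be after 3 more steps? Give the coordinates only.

6

The value reflects between 1 and 14, moving 1 per step.
  step 8: 3 → 4
  step 9: 4 → 5
  step 10: 5 → 6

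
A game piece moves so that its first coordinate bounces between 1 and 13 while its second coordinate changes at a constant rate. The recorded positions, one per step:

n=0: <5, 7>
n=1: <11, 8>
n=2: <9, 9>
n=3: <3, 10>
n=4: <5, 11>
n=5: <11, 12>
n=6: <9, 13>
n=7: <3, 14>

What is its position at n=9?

<11, 16>

The first coordinate travels 6 per step and bounces off the walls at 1 and 13.
  step 8: 3 → 5
  step 9: 5 → 11
The second coordinate changes by +1 each step: at step 9 it is 16.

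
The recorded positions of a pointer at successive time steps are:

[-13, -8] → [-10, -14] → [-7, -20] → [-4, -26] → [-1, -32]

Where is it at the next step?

[2, -38]

Constant displacement of [+3, -6] per step.
step 5: [-1, -32] + [+3, -6] → [2, -38]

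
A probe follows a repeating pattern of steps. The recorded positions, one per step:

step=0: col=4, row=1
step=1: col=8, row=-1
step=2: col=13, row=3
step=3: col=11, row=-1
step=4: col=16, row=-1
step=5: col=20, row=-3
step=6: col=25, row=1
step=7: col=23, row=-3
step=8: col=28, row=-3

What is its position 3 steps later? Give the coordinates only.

Step-to-step displacements: (+4, -2), (+5, +4), (-2, -4), (+5, +0), (+4, -2), (+5, +4), (-2, -4), (+5, +0) — a repeating cycle of length 4.
step 9: apply (+4, -2) → col=32, row=-5
step 10: apply (+5, +4) → col=37, row=-1
step 11: apply (-2, -4) → col=35, row=-5

col=35, row=-5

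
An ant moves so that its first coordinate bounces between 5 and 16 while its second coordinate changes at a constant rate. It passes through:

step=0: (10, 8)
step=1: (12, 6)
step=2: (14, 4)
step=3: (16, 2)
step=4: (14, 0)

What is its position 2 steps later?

(10, -4)

The first coordinate travels 2 per step and bounces off the walls at 5 and 16.
  step 5: 14 → 12
  step 6: 12 → 10
The second coordinate changes by -2 each step: at step 6 it is -4.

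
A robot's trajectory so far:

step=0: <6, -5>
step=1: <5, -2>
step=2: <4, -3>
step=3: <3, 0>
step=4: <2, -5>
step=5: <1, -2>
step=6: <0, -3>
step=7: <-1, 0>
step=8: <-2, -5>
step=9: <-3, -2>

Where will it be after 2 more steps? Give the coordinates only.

<-5, 0>

First: linear, -1 per step → -5 at step 11.
Second: cycles through -5, -2, -3, 0 every 4 steps. Step 11 lands at position 3 of the cycle → 0.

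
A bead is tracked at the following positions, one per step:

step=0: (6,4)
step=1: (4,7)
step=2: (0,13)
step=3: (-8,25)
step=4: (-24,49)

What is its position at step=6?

The jumps are (-2,+3), (-4,+6), (-8,+12), (-16,+24) — a geometric progression with ratio 2.
step 5: (-24,49) + (-32,+48) → (-56,97)
step 6: (-56,97) + (-64,+96) → (-120,193)

(-120,193)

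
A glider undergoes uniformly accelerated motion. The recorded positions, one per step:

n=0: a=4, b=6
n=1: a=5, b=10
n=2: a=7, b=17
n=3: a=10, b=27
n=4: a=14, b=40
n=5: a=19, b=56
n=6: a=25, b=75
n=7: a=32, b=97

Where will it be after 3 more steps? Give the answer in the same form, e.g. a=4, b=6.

Successive displacements: (+1, +4), (+2, +7), (+3, +10), (+4, +13), (+5, +16), (+6, +19), (+7, +22) — each changes by (+1, +3).
step 8: a=32, b=97 + (+8, +25) → a=40, b=122
step 9: a=40, b=122 + (+9, +28) → a=49, b=150
step 10: a=49, b=150 + (+10, +31) → a=59, b=181

a=59, b=181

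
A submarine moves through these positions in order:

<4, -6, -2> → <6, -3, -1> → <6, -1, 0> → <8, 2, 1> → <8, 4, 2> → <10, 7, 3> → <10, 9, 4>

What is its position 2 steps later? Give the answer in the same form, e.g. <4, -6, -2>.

<12, 14, 6>

Step-to-step displacements: <+2, +3, +1>, <+0, +2, +1>, <+2, +3, +1>, <+0, +2, +1>, <+2, +3, +1>, <+0, +2, +1> — a repeating cycle of length 2.
step 7: apply <+2, +3, +1> → <12, 12, 5>
step 8: apply <+0, +2, +1> → <12, 14, 6>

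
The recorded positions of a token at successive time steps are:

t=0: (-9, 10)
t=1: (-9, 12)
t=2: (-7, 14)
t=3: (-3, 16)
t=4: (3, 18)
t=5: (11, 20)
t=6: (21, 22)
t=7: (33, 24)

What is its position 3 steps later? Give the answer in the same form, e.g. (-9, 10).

(81, 30)

Taking differences between consecutive positions: (+0, +2), (+2, +2), (+4, +2), (+6, +2), (+8, +2), (+10, +2), (+12, +2). These grow by (+2, +0) each step.
step 8: (33, 24) + (+14, +2) → (47, 26)
step 9: (47, 26) + (+16, +2) → (63, 28)
step 10: (63, 28) + (+18, +2) → (81, 30)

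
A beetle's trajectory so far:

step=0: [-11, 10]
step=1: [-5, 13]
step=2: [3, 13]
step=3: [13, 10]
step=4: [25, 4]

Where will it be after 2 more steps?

Successive displacements: [+6, +3], [+8, +0], [+10, -3], [+12, -6] — each changes by [+2, -3].
step 5: [25, 4] + [+14, -9] → [39, -5]
step 6: [39, -5] + [+16, -12] → [55, -17]

[55, -17]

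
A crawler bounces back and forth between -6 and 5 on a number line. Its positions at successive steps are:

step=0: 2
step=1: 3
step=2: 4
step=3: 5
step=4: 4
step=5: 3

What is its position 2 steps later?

The value travels 1 per step and bounces off the walls at -6 and 5.
  step 6: 3 → 2
  step 7: 2 → 1

1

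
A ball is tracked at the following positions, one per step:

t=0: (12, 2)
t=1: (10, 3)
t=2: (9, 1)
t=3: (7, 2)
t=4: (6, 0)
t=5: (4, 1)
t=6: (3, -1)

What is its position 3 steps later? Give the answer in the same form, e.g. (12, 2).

(-2, -1)

The moves between consecutive positions are (-2, +1), (-1, -2), (-2, +1), (-1, -2), (-2, +1), (-1, -2); they repeat the 2-cycle [(-2, +1), (-1, -2)].
step 7: apply (-2, +1) → (1, 0)
step 8: apply (-1, -2) → (0, -2)
step 9: apply (-2, +1) → (-2, -1)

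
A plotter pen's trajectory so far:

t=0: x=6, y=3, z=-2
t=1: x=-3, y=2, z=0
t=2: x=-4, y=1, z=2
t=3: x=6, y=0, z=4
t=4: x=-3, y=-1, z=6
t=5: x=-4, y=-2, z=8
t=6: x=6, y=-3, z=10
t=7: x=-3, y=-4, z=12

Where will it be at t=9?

X: cycles through 6, -3, -4 every 3 steps. Step 9 lands at position 0 of the cycle → 6.
Y: linear, -1 per step → -6 at step 9.
Z: linear, +2 per step → 16 at step 9.

x=6, y=-6, z=16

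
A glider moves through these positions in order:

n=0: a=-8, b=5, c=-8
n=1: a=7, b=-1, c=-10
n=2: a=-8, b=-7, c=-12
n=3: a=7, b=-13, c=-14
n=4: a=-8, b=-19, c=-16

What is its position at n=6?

a=-8, b=-31, c=-20

The a coordinate repeats the cycle [-8, 7] with period 2; step 6 mod 2 = 0, giving -8.
The b coordinate changes by -6 each step, so at step 6 it is 5 + 6·(-6) = -31.
The c coordinate changes by -2 each step, so at step 6 it is -8 + 6·(-2) = -20.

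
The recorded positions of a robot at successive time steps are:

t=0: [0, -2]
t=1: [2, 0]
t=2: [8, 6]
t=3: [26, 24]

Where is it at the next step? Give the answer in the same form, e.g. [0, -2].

[80, 78]

Consecutive displacements [+2, +2], [+6, +6], [+18, +18] scale by a factor of 3 each step.
step 4: [26, 24] + [+54, +54] → [80, 78]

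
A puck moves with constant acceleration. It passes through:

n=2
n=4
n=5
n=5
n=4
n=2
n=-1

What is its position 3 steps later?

Successive displacements: +2, +1, +0, -1, -2, -3 — each changes by -1.
step 7: -1 − 4 → n=-5
step 8: -5 − 5 → n=-10
step 9: -10 − 6 → n=-16

n=-16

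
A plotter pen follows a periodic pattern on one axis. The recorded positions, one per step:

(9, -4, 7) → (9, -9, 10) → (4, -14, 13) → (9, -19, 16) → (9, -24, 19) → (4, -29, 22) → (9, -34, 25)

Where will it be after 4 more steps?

The first coordinate repeats the cycle [9, 9, 4] with period 3; step 10 mod 3 = 1, giving 9.
The second coordinate changes by -5 each step, so at step 10 it is -4 + 10·(-5) = -54.
The third coordinate changes by +3 each step, so at step 10 it is 7 + 10·(3) = 37.

(9, -54, 37)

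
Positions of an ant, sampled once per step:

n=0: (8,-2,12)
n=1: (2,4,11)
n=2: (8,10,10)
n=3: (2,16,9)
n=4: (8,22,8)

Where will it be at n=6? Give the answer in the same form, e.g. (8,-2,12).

(8,34,6)

First: cycles through 8, 2 every 2 steps. Step 6 lands at position 0 of the cycle → 8.
Second: linear, +6 per step → 34 at step 6.
Third: linear, -1 per step → 6 at step 6.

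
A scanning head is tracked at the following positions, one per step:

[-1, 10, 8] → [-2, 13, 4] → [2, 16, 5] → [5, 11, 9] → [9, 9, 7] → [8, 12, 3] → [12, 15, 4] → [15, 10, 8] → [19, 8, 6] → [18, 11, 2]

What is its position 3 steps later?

[29, 7, 5]

Differencing gives [-1, +3, -4], [+4, +3, +1], [+3, -5, +4], [+4, -2, -2], [-1, +3, -4], [+4, +3, +1], [+3, -5, +4], [+4, -2, -2], [-1, +3, -4]. This is the pattern [-1, +3, -4], [+4, +3, +1], [+3, -5, +4], [+4, -2, -2] repeated.
step 10: apply [+4, +3, +1] → [22, 14, 3]
step 11: apply [+3, -5, +4] → [25, 9, 7]
step 12: apply [+4, -2, -2] → [29, 7, 5]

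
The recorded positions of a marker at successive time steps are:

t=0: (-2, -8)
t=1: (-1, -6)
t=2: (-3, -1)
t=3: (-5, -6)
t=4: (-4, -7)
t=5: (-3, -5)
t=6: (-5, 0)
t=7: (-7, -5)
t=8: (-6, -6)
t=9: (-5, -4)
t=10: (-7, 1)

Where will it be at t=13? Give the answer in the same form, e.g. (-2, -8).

Differencing gives (+1, +2), (-2, +5), (-2, -5), (+1, -1), (+1, +2), (-2, +5), (-2, -5), (+1, -1), (+1, +2), (-2, +5). This is the pattern (+1, +2), (-2, +5), (-2, -5), (+1, -1) repeated.
step 11: apply (-2, -5) → (-9, -4)
step 12: apply (+1, -1) → (-8, -5)
step 13: apply (+1, +2) → (-7, -3)

(-7, -3)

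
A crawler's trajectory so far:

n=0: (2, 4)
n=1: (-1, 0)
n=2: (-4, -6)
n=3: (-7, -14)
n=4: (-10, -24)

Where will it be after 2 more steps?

(-16, -50)

Taking differences between consecutive positions: (-3, -4), (-3, -6), (-3, -8), (-3, -10). These grow by (+0, -2) each step.
step 5: (-10, -24) + (-3, -12) → (-13, -36)
step 6: (-13, -36) + (-3, -14) → (-16, -50)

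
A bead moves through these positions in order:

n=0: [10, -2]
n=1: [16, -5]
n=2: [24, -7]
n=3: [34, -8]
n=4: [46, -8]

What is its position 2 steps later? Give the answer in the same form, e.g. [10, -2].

Taking differences between consecutive positions: [+6, -3], [+8, -2], [+10, -1], [+12, +0]. These grow by [+2, +1] each step.
step 5: [46, -8] + [+14, +1] → [60, -7]
step 6: [60, -7] + [+16, +2] → [76, -5]

[76, -5]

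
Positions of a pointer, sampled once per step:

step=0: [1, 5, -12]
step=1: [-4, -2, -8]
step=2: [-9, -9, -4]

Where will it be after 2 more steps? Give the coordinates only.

Constant displacement of [-5, -7, +4] per step.
step 3: [-9, -9, -4] + [-5, -7, +4] → [-14, -16, 0]
step 4: [-14, -16, 0] + [-5, -7, +4] → [-19, -23, 4]

[-19, -23, 4]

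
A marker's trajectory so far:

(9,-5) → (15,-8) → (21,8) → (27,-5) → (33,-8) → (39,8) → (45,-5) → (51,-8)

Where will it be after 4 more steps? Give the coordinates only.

The first coordinate changes by +6 each step, so at step 11 it is 9 + 11·(6) = 75.
The second coordinate repeats the cycle [-5, -8, 8] with period 3; step 11 mod 3 = 2, giving 8.

(75,8)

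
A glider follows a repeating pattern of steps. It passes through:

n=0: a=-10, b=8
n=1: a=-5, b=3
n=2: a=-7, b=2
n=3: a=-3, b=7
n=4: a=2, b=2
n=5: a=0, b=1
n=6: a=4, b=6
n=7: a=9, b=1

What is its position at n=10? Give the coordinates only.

a=16, b=0

Differencing gives (+5, -5), (-2, -1), (+4, +5), (+5, -5), (-2, -1), (+4, +5), (+5, -5). This is the pattern (+5, -5), (-2, -1), (+4, +5) repeated.
step 8: apply (-2, -1) → a=7, b=0
step 9: apply (+4, +5) → a=11, b=5
step 10: apply (+5, -5) → a=16, b=0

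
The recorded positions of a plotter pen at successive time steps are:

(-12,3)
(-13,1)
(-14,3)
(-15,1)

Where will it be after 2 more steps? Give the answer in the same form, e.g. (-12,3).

First: linear, -1 per step → -17 at step 5.
Second: cycles through 3, 1 every 2 steps. Step 5 lands at position 1 of the cycle → 1.

(-17,1)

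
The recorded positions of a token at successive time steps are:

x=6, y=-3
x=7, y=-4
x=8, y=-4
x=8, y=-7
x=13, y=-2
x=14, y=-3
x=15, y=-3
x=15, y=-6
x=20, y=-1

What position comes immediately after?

x=21, y=-2

Differencing gives (+1, -1), (+1, +0), (+0, -3), (+5, +5), (+1, -1), (+1, +0), (+0, -3), (+5, +5). This is the pattern (+1, -1), (+1, +0), (+0, -3), (+5, +5) repeated.
step 9: apply (+1, -1) → x=21, y=-2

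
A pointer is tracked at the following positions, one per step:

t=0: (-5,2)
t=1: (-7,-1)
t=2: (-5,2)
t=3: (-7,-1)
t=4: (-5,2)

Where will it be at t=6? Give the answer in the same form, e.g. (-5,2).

Consecutive displacements (-2,-3), (+2,+3), (-2,-3), (+2,+3) scale by a factor of -1 each step.
step 5: (-5,2) + (-2,-3) → (-7,-1)
step 6: (-7,-1) + (+2,+3) → (-5,2)

(-5,2)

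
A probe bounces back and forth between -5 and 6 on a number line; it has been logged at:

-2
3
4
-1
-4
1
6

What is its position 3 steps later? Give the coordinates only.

-1

The value travels 5 per step and bounces off the walls at -5 and 6.
  step 7: 6 → 1
  step 8: 1 → -4
  step 9: -4 → -1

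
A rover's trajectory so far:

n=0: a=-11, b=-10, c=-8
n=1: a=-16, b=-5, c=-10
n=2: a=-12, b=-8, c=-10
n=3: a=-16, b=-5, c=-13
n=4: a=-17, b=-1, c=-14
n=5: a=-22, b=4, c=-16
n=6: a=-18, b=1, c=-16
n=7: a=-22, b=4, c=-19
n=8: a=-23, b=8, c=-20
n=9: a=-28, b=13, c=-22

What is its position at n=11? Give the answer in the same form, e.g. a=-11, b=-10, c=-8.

Step-to-step displacements: (-5, +5, -2), (+4, -3, +0), (-4, +3, -3), (-1, +4, -1), (-5, +5, -2), (+4, -3, +0), (-4, +3, -3), (-1, +4, -1), (-5, +5, -2) — a repeating cycle of length 4.
step 10: apply (+4, -3, +0) → a=-24, b=10, c=-22
step 11: apply (-4, +3, -3) → a=-28, b=13, c=-25

a=-28, b=13, c=-25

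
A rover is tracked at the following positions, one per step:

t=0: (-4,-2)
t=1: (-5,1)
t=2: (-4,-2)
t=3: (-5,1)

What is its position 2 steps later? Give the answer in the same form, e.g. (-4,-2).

The jumps are (-1,+3), (+1,-3), (-1,+3) — a geometric progression with ratio -1.
step 4: (-5,1) + (+1,-3) → (-4,-2)
step 5: (-4,-2) + (-1,+3) → (-5,1)

(-5,1)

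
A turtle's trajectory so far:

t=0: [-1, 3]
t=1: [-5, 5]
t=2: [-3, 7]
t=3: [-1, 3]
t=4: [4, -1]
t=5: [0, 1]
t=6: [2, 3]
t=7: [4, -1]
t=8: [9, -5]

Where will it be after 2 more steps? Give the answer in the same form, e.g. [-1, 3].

[7, -1]

Step-to-step displacements: [-4, +2], [+2, +2], [+2, -4], [+5, -4], [-4, +2], [+2, +2], [+2, -4], [+5, -4] — a repeating cycle of length 4.
step 9: apply [-4, +2] → [5, -3]
step 10: apply [+2, +2] → [7, -1]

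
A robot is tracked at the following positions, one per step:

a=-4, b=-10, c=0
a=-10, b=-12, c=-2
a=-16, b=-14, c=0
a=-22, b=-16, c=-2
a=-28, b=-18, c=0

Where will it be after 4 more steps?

A: linear, -6 per step → -52 at step 8.
B: linear, -2 per step → -26 at step 8.
C: cycles through 0, -2 every 2 steps. Step 8 lands at position 0 of the cycle → 0.

a=-52, b=-26, c=0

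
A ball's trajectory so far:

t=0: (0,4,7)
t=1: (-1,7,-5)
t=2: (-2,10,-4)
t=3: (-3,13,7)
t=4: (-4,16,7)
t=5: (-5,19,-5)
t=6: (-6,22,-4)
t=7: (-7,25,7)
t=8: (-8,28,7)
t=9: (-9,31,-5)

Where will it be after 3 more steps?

(-12,40,7)

First: linear, -1 per step → -12 at step 12.
Second: linear, +3 per step → 40 at step 12.
Third: cycles through 7, -5, -4, 7 every 4 steps. Step 12 lands at position 0 of the cycle → 7.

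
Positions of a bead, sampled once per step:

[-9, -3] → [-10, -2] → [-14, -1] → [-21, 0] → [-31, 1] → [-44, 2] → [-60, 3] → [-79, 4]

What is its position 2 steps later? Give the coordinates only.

First differences are [-1, +1], [-4, +1], [-7, +1], [-10, +1], [-13, +1], [-16, +1], [-19, +1]; their common second difference is [-3, +0] (constant acceleration).
step 8: [-79, 4] + [-22, +1] → [-101, 5]
step 9: [-101, 5] + [-25, +1] → [-126, 6]

[-126, 6]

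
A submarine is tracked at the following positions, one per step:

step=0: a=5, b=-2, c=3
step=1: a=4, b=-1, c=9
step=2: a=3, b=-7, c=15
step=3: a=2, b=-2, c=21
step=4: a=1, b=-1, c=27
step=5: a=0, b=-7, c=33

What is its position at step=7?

A: linear, -1 per step → -2 at step 7.
B: cycles through -2, -1, -7 every 3 steps. Step 7 lands at position 1 of the cycle → -1.
C: linear, +6 per step → 45 at step 7.

a=-2, b=-1, c=45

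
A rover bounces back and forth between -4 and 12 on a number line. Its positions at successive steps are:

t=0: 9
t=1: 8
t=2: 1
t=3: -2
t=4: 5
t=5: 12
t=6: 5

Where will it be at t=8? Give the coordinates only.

The value reflects between -4 and 12, moving 7 per step.
  step 7: 5 → -2
  step 8: -2 → 1

1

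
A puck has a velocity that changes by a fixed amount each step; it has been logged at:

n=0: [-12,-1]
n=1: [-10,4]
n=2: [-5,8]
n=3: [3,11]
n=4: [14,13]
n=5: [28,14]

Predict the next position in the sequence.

First differences are [+2,+5], [+5,+4], [+8,+3], [+11,+2], [+14,+1]; their common second difference is [+3,-1] (constant acceleration).
step 6: [28,14] + [+17,+0] → [45,14]

[45,14]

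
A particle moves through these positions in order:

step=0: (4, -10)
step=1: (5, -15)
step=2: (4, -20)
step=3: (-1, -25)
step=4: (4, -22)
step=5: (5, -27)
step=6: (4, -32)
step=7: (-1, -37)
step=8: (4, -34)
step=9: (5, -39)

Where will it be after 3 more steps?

Step-to-step displacements: (+1, -5), (-1, -5), (-5, -5), (+5, +3), (+1, -5), (-1, -5), (-5, -5), (+5, +3), (+1, -5) — a repeating cycle of length 4.
step 10: apply (-1, -5) → (4, -44)
step 11: apply (-5, -5) → (-1, -49)
step 12: apply (+5, +3) → (4, -46)

(4, -46)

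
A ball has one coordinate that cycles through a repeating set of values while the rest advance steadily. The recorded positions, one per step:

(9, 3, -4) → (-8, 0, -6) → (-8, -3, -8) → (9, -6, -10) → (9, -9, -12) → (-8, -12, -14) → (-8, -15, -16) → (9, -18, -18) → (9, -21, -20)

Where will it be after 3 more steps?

The first coordinate repeats the cycle [9, -8, -8, 9] with period 4; step 11 mod 4 = 3, giving 9.
The second coordinate changes by -3 each step, so at step 11 it is 3 + 11·(-3) = -30.
The third coordinate changes by -2 each step, so at step 11 it is -4 + 11·(-2) = -26.

(9, -30, -26)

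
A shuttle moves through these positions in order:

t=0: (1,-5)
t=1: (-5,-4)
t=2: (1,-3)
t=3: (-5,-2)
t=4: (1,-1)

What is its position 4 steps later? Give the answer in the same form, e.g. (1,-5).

First: cycles through 1, -5 every 2 steps. Step 8 lands at position 0 of the cycle → 1.
Second: linear, +1 per step → 3 at step 8.

(1,3)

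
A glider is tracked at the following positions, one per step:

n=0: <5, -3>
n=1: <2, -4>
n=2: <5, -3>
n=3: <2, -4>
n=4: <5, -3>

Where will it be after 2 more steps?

Consecutive displacements <-3, -1>, <+3, +1>, <-3, -1>, <+3, +1> scale by a factor of -1 each step.
step 5: <5, -3> + <-3, -1> → <2, -4>
step 6: <2, -4> + <+3, +1> → <5, -3>

<5, -3>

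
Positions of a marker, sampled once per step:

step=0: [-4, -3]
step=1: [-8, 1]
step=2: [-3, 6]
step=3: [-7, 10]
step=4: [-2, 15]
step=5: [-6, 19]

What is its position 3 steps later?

[0, 33]

Differencing gives [-4, +4], [+5, +5], [-4, +4], [+5, +5], [-4, +4]. This is the pattern [-4, +4], [+5, +5] repeated.
step 6: apply [+5, +5] → [-1, 24]
step 7: apply [-4, +4] → [-5, 28]
step 8: apply [+5, +5] → [0, 33]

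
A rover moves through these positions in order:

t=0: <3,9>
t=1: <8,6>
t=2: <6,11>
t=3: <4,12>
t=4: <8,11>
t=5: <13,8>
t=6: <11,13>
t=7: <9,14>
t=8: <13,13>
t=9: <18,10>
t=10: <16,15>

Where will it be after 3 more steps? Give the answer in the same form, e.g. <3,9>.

<23,12>

The moves between consecutive positions are <+5,-3>, <-2,+5>, <-2,+1>, <+4,-1>, <+5,-3>, <-2,+5>, <-2,+1>, <+4,-1>, <+5,-3>, <-2,+5>; they repeat the 4-cycle [<+5,-3>, <-2,+5>, <-2,+1>, <+4,-1>].
step 11: apply <-2,+1> → <14,16>
step 12: apply <+4,-1> → <18,15>
step 13: apply <+5,-3> → <23,12>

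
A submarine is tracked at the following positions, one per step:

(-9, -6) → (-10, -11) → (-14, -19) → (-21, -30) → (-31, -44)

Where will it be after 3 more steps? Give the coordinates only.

(-79, -104)

Successive displacements: (-1, -5), (-4, -8), (-7, -11), (-10, -14) — each changes by (-3, -3).
step 5: (-31, -44) + (-13, -17) → (-44, -61)
step 6: (-44, -61) + (-16, -20) → (-60, -81)
step 7: (-60, -81) + (-19, -23) → (-79, -104)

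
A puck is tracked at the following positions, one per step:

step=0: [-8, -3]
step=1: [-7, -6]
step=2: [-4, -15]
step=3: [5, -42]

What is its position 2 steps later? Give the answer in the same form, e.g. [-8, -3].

Consecutive displacements [+1, -3], [+3, -9], [+9, -27] scale by a factor of 3 each step.
step 4: [5, -42] + [+27, -81] → [32, -123]
step 5: [32, -123] + [+81, -243] → [113, -366]

[113, -366]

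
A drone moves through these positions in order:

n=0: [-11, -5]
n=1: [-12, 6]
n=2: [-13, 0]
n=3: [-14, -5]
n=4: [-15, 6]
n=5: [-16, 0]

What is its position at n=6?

The first coordinate changes by -1 each step, so at step 6 it is -11 + 6·(-1) = -17.
The second coordinate repeats the cycle [-5, 6, 0] with period 3; step 6 mod 3 = 0, giving -5.

[-17, -5]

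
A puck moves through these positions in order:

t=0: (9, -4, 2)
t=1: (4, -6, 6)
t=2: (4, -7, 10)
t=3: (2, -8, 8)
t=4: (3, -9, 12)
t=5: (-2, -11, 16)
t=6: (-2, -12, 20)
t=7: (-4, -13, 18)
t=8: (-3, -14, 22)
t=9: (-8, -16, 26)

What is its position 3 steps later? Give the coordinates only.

(-9, -19, 32)

The moves between consecutive positions are (-5, -2, +4), (+0, -1, +4), (-2, -1, -2), (+1, -1, +4), (-5, -2, +4), (+0, -1, +4), (-2, -1, -2), (+1, -1, +4), (-5, -2, +4); they repeat the 4-cycle [(-5, -2, +4), (+0, -1, +4), (-2, -1, -2), (+1, -1, +4)].
step 10: apply (+0, -1, +4) → (-8, -17, 30)
step 11: apply (-2, -1, -2) → (-10, -18, 28)
step 12: apply (+1, -1, +4) → (-9, -19, 32)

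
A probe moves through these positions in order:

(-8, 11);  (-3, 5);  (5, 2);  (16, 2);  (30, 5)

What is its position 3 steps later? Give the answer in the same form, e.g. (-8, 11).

First differences are (+5, -6), (+8, -3), (+11, +0), (+14, +3); their common second difference is (+3, +3) (constant acceleration).
step 5: (30, 5) + (+17, +6) → (47, 11)
step 6: (47, 11) + (+20, +9) → (67, 20)
step 7: (67, 20) + (+23, +12) → (90, 32)

(90, 32)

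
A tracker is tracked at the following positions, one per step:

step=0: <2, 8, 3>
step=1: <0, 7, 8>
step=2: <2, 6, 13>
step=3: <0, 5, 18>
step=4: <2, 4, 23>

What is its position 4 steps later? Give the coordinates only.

<2, 0, 43>

The first coordinate repeats the cycle [2, 0] with period 2; step 8 mod 2 = 0, giving 2.
The second coordinate changes by -1 each step, so at step 8 it is 8 + 8·(-1) = 0.
The third coordinate changes by +5 each step, so at step 8 it is 3 + 8·(5) = 43.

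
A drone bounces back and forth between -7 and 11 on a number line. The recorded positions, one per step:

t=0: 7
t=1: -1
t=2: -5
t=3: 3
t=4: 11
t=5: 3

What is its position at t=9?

7

The value reflects between -7 and 11, moving 8 per step.
  step 6: 3 → -5
  step 7: -5 → -1
  step 8: -1 → 7
  step 9: 7 → 7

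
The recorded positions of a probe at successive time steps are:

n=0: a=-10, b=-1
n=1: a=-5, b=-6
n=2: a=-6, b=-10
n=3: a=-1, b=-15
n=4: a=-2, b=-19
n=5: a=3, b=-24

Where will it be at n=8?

a=6, b=-37

Differencing gives (+5, -5), (-1, -4), (+5, -5), (-1, -4), (+5, -5). This is the pattern (+5, -5), (-1, -4) repeated.
step 6: apply (-1, -4) → a=2, b=-28
step 7: apply (+5, -5) → a=7, b=-33
step 8: apply (-1, -4) → a=6, b=-37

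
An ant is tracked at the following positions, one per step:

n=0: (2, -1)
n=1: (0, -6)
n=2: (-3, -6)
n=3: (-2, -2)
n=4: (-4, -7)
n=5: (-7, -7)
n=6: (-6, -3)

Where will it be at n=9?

Step-to-step displacements: (-2, -5), (-3, +0), (+1, +4), (-2, -5), (-3, +0), (+1, +4) — a repeating cycle of length 3.
step 7: apply (-2, -5) → (-8, -8)
step 8: apply (-3, +0) → (-11, -8)
step 9: apply (+1, +4) → (-10, -4)

(-10, -4)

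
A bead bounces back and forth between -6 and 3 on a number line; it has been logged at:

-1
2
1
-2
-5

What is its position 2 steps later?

-1

The value reflects between -6 and 3, moving 3 per step.
  step 5: -5 → -4
  step 6: -4 → -1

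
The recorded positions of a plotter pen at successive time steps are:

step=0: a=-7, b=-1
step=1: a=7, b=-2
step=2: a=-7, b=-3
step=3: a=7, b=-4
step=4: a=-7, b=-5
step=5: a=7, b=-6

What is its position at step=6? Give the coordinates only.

a=-7, b=-7

A: cycles through -7, 7 every 2 steps. Step 6 lands at position 0 of the cycle → -7.
B: linear, -1 per step → -7 at step 6.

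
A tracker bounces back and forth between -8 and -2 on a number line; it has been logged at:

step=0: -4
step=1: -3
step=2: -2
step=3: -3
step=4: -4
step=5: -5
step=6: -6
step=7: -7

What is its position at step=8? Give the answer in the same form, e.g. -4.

The value travels 1 per step and bounces off the walls at -8 and -2.
  step 8: -7 → -8

-8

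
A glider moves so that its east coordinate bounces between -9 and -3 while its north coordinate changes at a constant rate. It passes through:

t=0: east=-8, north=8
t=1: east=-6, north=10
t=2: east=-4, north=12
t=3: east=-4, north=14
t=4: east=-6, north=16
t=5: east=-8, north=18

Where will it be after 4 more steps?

The east coordinate reflects between -9 and -3, moving 2 per step.
  step 6: -8 → -8
  step 7: -8 → -6
  step 8: -6 → -4
  step 9: -4 → -4
The north coordinate changes by +2 each step: at step 9 it is 26.

east=-4, north=26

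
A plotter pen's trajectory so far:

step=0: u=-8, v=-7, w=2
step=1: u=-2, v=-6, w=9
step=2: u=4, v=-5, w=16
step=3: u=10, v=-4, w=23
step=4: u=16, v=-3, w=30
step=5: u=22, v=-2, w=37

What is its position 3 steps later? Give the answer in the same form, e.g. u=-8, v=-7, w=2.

u=40, v=1, w=58

Constant displacement of (+6, +1, +7) per step.
step 6: u=22, v=-2, w=37 + (+6, +1, +7) → u=28, v=-1, w=44
step 7: u=28, v=-1, w=44 + (+6, +1, +7) → u=34, v=0, w=51
step 8: u=34, v=0, w=51 + (+6, +1, +7) → u=40, v=1, w=58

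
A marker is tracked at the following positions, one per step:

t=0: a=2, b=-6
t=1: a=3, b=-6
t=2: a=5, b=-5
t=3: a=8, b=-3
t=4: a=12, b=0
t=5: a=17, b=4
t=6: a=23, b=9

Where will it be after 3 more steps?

Successive displacements: (+1,+0), (+2,+1), (+3,+2), (+4,+3), (+5,+4), (+6,+5) — each changes by (+1,+1).
step 7: a=23, b=9 + (+7,+6) → a=30, b=15
step 8: a=30, b=15 + (+8,+7) → a=38, b=22
step 9: a=38, b=22 + (+9,+8) → a=47, b=30

a=47, b=30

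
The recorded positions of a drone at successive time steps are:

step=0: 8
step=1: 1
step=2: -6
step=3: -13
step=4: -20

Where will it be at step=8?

-48

The position changes by -7 every step.
step 5: -20 − 7 → -27
step 6: -27 − 7 → -34
step 7: -34 − 7 → -41
step 8: -41 − 7 → -48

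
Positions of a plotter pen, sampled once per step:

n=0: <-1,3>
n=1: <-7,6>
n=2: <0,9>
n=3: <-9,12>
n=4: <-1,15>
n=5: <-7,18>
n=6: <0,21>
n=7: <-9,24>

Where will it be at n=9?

First: cycles through -1, -7, 0, -9 every 4 steps. Step 9 lands at position 1 of the cycle → -7.
Second: linear, +3 per step → 30 at step 9.

<-7,30>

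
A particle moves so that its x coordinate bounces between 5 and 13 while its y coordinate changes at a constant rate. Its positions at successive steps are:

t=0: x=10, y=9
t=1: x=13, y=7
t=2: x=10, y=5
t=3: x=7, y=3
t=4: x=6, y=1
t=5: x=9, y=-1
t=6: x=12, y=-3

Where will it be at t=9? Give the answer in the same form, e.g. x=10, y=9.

The x coordinate reflects between 5 and 13, moving 3 per step.
  step 7: 12 → 11
  step 8: 11 → 8
  step 9: 8 → 5
The y coordinate changes by -2 each step: at step 9 it is -9.

x=5, y=-9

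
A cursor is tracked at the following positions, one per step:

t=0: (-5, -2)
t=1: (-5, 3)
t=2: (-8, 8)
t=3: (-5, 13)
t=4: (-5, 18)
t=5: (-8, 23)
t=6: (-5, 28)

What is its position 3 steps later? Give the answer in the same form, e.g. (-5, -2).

The first coordinate repeats the cycle [-5, -5, -8] with period 3; step 9 mod 3 = 0, giving -5.
The second coordinate changes by +5 each step, so at step 9 it is -2 + 9·(5) = 43.

(-5, 43)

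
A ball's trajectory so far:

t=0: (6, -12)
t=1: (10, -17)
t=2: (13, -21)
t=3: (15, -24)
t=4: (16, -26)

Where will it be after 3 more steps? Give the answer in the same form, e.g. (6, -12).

(13, -26)

Taking differences between consecutive positions: (+4, -5), (+3, -4), (+2, -3), (+1, -2). These grow by (-1, +1) each step.
step 5: (16, -26) + (+0, -1) → (16, -27)
step 6: (16, -27) + (-1, +0) → (15, -27)
step 7: (15, -27) + (-2, +1) → (13, -26)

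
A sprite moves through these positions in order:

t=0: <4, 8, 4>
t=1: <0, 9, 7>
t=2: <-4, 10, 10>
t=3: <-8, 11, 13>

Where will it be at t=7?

Each step adds <-4, +1, +3> to the position.
step 4: <-8, 11, 13> + <-4, +1, +3> → <-12, 12, 16>
step 5: <-12, 12, 16> + <-4, +1, +3> → <-16, 13, 19>
step 6: <-16, 13, 19> + <-4, +1, +3> → <-20, 14, 22>
step 7: <-20, 14, 22> + <-4, +1, +3> → <-24, 15, 25>

<-24, 15, 25>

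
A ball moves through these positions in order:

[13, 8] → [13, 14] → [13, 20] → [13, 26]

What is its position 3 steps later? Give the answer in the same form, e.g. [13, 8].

Constant displacement of [+0, +6] per step.
step 4: [13, 26] + [+0, +6] → [13, 32]
step 5: [13, 32] + [+0, +6] → [13, 38]
step 6: [13, 38] + [+0, +6] → [13, 44]

[13, 44]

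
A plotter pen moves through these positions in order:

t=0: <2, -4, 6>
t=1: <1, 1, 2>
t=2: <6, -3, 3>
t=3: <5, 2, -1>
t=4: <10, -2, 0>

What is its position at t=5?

Step-to-step displacements: <-1, +5, -4>, <+5, -4, +1>, <-1, +5, -4>, <+5, -4, +1> — a repeating cycle of length 2.
step 5: apply <-1, +5, -4> → <9, 3, -4>

<9, 3, -4>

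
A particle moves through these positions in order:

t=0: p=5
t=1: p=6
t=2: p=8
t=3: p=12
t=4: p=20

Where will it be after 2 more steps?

Step-to-step displacements: +1, +2, +4, +8; each is 2× the previous.
step 5: 20 + 16 → p=36
step 6: 36 + 32 → p=68

p=68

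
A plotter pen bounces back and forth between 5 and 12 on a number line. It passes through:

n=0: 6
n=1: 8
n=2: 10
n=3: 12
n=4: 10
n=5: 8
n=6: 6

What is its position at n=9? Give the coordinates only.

The value reflects between 5 and 12, moving 2 per step.
  step 7: 6 → 6
  step 8: 6 → 8
  step 9: 8 → 10

10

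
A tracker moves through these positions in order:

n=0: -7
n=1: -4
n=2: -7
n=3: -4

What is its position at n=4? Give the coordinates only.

The jumps are +3, -3, +3 — a geometric progression with ratio -1.
step 4: -4 − 3 → -7

-7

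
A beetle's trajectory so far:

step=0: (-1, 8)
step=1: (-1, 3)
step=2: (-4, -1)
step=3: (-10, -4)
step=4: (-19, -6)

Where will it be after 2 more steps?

(-46, -7)

Taking differences between consecutive positions: (+0, -5), (-3, -4), (-6, -3), (-9, -2). These grow by (-3, +1) each step.
step 5: (-19, -6) + (-12, -1) → (-31, -7)
step 6: (-31, -7) + (-15, +0) → (-46, -7)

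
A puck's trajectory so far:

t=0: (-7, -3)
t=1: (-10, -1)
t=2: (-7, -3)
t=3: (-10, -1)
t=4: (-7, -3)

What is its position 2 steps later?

(-7, -3)

The jumps are (-3, +2), (+3, -2), (-3, +2), (+3, -2) — a geometric progression with ratio -1.
step 5: (-7, -3) + (-3, +2) → (-10, -1)
step 6: (-10, -1) + (+3, -2) → (-7, -3)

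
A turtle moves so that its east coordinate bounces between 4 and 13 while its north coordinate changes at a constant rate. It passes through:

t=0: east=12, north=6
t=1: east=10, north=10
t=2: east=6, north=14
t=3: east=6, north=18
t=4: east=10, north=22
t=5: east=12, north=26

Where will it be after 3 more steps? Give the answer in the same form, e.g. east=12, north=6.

The east coordinate travels 4 per step and bounces off the walls at 4 and 13.
  step 6: 12 → 8
  step 7: 8 → 4
  step 8: 4 → 8
The north coordinate changes by +4 each step: at step 8 it is 38.

east=8, north=38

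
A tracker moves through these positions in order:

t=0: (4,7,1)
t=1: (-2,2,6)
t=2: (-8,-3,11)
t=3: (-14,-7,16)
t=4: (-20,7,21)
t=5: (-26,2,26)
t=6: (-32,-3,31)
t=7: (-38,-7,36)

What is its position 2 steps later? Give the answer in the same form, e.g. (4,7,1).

(-50,2,46)

First: linear, -6 per step → -50 at step 9.
Second: cycles through 7, 2, -3, -7 every 4 steps. Step 9 lands at position 1 of the cycle → 2.
Third: linear, +5 per step → 46 at step 9.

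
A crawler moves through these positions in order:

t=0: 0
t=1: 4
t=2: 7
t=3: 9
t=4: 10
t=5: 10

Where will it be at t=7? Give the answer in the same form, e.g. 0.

Successive displacements: +4, +3, +2, +1, +0 — each changes by -1.
step 6: 10 − 1 → 9
step 7: 9 − 2 → 7

7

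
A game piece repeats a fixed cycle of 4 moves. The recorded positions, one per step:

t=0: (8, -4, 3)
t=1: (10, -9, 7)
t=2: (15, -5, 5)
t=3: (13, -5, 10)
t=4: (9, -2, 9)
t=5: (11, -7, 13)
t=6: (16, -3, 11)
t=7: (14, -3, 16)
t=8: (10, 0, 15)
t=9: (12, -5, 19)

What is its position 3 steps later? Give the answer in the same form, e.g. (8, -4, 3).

(11, 2, 21)

Step-to-step displacements: (+2, -5, +4), (+5, +4, -2), (-2, +0, +5), (-4, +3, -1), (+2, -5, +4), (+5, +4, -2), (-2, +0, +5), (-4, +3, -1), (+2, -5, +4) — a repeating cycle of length 4.
step 10: apply (+5, +4, -2) → (17, -1, 17)
step 11: apply (-2, +0, +5) → (15, -1, 22)
step 12: apply (-4, +3, -1) → (11, 2, 21)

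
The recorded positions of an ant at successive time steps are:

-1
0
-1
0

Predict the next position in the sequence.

-1

Consecutive displacements +1, -1, +1 scale by a factor of -1 each step.
step 4: 0 − 1 → -1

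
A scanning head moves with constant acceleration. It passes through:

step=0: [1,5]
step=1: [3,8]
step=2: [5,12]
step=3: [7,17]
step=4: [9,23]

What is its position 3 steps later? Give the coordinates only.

Successive displacements: [+2,+3], [+2,+4], [+2,+5], [+2,+6] — each changes by [+0,+1].
step 5: [9,23] + [+2,+7] → [11,30]
step 6: [11,30] + [+2,+8] → [13,38]
step 7: [13,38] + [+2,+9] → [15,47]

[15,47]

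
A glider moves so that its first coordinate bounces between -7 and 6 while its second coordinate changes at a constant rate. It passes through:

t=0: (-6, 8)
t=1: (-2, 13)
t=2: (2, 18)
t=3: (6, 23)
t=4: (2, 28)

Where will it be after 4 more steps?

The first coordinate travels 4 per step and bounces off the walls at -7 and 6.
  step 5: 2 → -2
  step 6: -2 → -6
  step 7: -6 → -4
  step 8: -4 → 0
The second coordinate changes by +5 each step: at step 8 it is 48.

(0, 48)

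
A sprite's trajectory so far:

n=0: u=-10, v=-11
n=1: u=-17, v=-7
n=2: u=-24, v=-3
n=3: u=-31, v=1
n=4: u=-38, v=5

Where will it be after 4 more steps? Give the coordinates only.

Each step adds (-7, +4) to the position.
step 5: u=-38, v=5 + (-7, +4) → u=-45, v=9
step 6: u=-45, v=9 + (-7, +4) → u=-52, v=13
step 7: u=-52, v=13 + (-7, +4) → u=-59, v=17
step 8: u=-59, v=17 + (-7, +4) → u=-66, v=21

u=-66, v=21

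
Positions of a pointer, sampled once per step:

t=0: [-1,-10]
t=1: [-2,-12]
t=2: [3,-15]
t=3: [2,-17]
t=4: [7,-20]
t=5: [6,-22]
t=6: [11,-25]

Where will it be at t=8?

Differencing gives [-1,-2], [+5,-3], [-1,-2], [+5,-3], [-1,-2], [+5,-3]. This is the pattern [-1,-2], [+5,-3] repeated.
step 7: apply [-1,-2] → [10,-27]
step 8: apply [+5,-3] → [15,-30]

[15,-30]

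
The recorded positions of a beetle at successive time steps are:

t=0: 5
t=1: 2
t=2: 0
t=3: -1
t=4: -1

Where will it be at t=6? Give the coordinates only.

2

First differences are -3, -2, -1, +0; their common second difference is +1 (constant acceleration).
step 5: -1 + 1 → 0
step 6: 0 + 2 → 2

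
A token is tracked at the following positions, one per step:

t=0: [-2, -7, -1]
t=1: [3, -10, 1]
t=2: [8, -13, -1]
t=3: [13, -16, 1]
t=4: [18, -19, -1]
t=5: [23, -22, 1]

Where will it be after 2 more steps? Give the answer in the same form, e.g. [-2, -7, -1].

[33, -28, 1]

First: linear, +5 per step → 33 at step 7.
Second: linear, -3 per step → -28 at step 7.
Third: cycles through -1, 1 every 2 steps. Step 7 lands at position 1 of the cycle → 1.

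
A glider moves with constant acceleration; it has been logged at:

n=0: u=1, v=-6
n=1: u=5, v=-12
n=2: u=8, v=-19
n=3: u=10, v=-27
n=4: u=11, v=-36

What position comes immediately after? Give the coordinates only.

Taking differences between consecutive positions: (+4, -6), (+3, -7), (+2, -8), (+1, -9). These grow by (-1, -1) each step.
step 5: u=11, v=-36 + (+0, -10) → u=11, v=-46

u=11, v=-46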